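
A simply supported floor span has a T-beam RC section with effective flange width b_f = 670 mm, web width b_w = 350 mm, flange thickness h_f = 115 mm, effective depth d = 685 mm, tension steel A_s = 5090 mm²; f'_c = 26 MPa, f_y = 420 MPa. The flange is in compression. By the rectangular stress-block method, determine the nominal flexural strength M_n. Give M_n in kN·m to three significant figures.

M_n ≈ 1300 kN·m

Tension: T = A_s f_y = 5090 × 420 = 2137800 N.
Try a within the flange: a = T/(0.85 f'_c b_f) = 2137800/(0.85 × 26 × 670) = 144.38 mm.
a = 144.38 > h_f = 115 mm: the block extends into the web. Split into flange-overhang and web parts.
C_f = 0.85 f'_c (b_f − b_w) h_f = 0.85 × 26 × (670 − 350) × 115 = 813280 N.
Remaining web compression depth: a_w = (T − C_f)/(0.85 f'_c b_w) = (2137800 − 813280)/(0.85 × 26 × 350) = 171.24 mm.
M_n = C_f(d − h_f/2) + (T − C_f)(d − a_w/2) = 813280 × (685 − 57.5) + 1324520 × (685 − 85.62) = 510.33 + 793.89 = 1304.22 × 10⁶ N·mm.
M_n = 1304.22 kN·m.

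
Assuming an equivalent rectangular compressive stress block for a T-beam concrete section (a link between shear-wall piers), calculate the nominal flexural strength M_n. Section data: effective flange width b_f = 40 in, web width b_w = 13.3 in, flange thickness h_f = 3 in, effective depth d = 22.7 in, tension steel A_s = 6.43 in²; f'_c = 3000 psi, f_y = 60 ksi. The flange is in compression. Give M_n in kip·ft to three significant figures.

Tension: T = A_s f_y = 6.43 × 60 = 385.8 kips.
Try a within the flange: a = T/(0.85 f'_c b_f) = 385.8/(0.85 × 3 × 40) = 3.782 in.
a = 3.782 > h_f = 3 in: the block extends into the web. Split into flange-overhang and web parts.
C_f = 0.85 f'_c (b_f − b_w) h_f = 0.85 × 3 × (40 − 13.3) × 3 = 204.3 kips.
Remaining web compression depth: a_w = (T − C_f)/(0.85 f'_c b_w) = (385.8 − 204.3)/(0.85 × 3 × 13.3) = 5.352 in.
M_n = C_f(d − h_f/2) + (T − C_f)(d − a_w/2) = 204.3 × (22.7 − 1.5) + 181.5 × (22.7 − 2.676) = 4331.2 + 3634.4 = 7965.6 kip·in.
M_n = 7965.6/12 = 663.80 kip·ft.

M_n ≈ 664 kip·ft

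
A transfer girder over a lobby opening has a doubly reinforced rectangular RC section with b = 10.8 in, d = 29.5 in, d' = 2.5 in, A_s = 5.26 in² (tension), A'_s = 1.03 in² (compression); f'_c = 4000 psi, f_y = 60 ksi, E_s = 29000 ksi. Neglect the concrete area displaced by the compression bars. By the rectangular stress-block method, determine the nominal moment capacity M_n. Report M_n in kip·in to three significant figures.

M_n ≈ 8280 kip·in

Assume both steels yield.
a = (A_s − A'_s) f_y/(0.85 f'_c b) = (5.26 − 1.03) × 60/(0.85 × 4 × 10.8) = 6.912 in.
c = a/β₁ = 6.912/0.85 = 8.132 in; ε'_s = 0.003(c − d')/c = 0.0021 ≥ ε_y = 0.0021, so the compression steel yields.
M_n = (A_s − A'_s) f_y (d − a/2) + A'_s f_y (d − d') = 253.8 × (29.5 − 3.456) + 61.8 × (29.5 − 2.5) = 6610.0 + 1668.6 = 8278.6 kip·in.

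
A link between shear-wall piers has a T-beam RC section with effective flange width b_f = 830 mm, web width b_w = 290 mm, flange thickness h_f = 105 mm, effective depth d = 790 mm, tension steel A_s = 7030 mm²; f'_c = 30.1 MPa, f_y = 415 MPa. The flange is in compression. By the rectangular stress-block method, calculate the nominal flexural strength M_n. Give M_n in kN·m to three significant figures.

M_n ≈ 2080 kN·m

Tension: T = A_s f_y = 7030 × 415 = 2917450 N.
Try a within the flange: a = T/(0.85 f'_c b_f) = 2917450/(0.85 × 30.1 × 830) = 137.39 mm.
a = 137.39 > h_f = 105 mm: the block extends into the web. Split into flange-overhang and web parts.
C_f = 0.85 f'_c (b_f − b_w) h_f = 0.85 × 30.1 × (830 − 290) × 105 = 1450670 N.
Remaining web compression depth: a_w = (T − C_f)/(0.85 f'_c b_w) = (2917450 − 1450670)/(0.85 × 30.1 × 290) = 197.69 mm.
M_n = C_f(d − h_f/2) + (T − C_f)(d − a_w/2) = 1450670 × (790 − 52.5) + 1466780 × (790 − 98.845) = 1069.87 + 1013.77 = 2083.64 × 10⁶ N·mm.
M_n = 2083.64 kN·m.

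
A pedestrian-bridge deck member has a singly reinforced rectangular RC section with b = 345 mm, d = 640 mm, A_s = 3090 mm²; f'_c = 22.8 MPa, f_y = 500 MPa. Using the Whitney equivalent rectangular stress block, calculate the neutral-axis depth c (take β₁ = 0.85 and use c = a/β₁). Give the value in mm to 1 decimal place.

T = A_s f_y = 3090 × 500 = 1545000 N = 1545 kN.
Setting C = 0.85 f'_c a b equal to T: a = 1545000/(0.85 × 22.8 × 345) = 231.076 mm.
With β₁ = 0.85, c = a/β₁ = 231.076/0.85 = 271.9 mm.

c ≈ 271.9 mm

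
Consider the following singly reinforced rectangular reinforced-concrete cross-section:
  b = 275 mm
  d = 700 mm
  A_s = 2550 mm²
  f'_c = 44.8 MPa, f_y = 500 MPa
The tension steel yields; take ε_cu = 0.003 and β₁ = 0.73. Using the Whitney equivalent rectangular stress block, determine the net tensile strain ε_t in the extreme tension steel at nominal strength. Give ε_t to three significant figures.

ε_t ≈ 0.00959

a = A_s f_y/(0.85 f'_c b) = 121.75 mm.
β₁ = 0.73, so c = a/β₁ = 121.75/0.73 = 166.78 mm.
From the linear strain diagram with ε_cu = 0.003: ε_t = 0.003 (d − c)/c = 0.003 × (700 − 166.78)/166.78 = 0.00959.
Since ε_t ≥ 0.005, the section is tension-controlled.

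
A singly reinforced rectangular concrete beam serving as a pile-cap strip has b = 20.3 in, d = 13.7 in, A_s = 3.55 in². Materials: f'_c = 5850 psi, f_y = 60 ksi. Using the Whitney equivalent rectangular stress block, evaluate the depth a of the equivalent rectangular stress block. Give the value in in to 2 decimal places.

a ≈ 2.11 in

T = A_s f_y = 3.55 × 60 = 213 kips.
a = T/(0.85 f'_c b) = 213/(0.85 × 5.85 × 20.3) = 2.11 in.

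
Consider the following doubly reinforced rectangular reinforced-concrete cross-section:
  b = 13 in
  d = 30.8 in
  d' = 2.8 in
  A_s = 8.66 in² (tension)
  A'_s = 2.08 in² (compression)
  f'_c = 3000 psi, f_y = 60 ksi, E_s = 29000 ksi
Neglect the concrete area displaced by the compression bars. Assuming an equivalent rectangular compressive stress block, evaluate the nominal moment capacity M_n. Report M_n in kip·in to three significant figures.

Assume both steels yield.
a = (A_s − A'_s) f_y/(0.85 f'_c b) = (8.66 − 2.08) × 60/(0.85 × 3 × 13) = 11.910 in.
c = a/β₁ = 11.910/0.85 = 14.012 in; ε'_s = 0.003(c − d')/c = 0.0024 ≥ ε_y = 0.0021, so the compression steel yields.
M_n = (A_s − A'_s) f_y (d − a/2) + A'_s f_y (d − d') = 394.8 × (30.8 − 5.955) + 124.8 × (30.8 − 2.8) = 9808.8 + 3494.4 = 13303.2 kip·in.

M_n ≈ 13300 kip·in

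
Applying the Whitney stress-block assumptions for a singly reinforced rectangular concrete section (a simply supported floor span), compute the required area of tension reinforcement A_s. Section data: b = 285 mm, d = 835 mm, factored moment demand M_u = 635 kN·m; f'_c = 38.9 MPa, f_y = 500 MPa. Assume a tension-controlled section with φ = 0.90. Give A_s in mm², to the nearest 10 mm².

M_n = M_u/φ = 635/0.90 = 705.556 kN·m.
With M_n = 0.85 f'_c a b (d − a/2), solve the quadratic for a:
a = d − √(d² − 2M_n/(0.85 f'_c b)) = 835 − √(835² − 2 × 705.556×10⁶/(0.85 × 38.9 × 285)) = 95.08 mm.
A_s = 0.85 f'_c a b / f_y = 0.85 × 38.9 × 95.08 × 285 / 500 = 1792.0 mm².

A_s ≈ 1790 mm²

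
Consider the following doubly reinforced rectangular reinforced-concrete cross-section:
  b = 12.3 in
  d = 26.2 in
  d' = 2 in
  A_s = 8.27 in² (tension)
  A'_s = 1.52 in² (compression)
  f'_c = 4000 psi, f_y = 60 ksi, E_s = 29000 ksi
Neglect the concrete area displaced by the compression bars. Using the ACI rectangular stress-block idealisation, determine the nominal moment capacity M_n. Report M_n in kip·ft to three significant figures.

Assume both steels yield.
a = (A_s − A'_s) f_y/(0.85 f'_c b) = (8.27 − 1.52) × 60/(0.85 × 4 × 12.3) = 9.684 in.
c = a/β₁ = 9.684/0.85 = 11.393 in; ε'_s = 0.003(c − d')/c = 0.0025 ≥ ε_y = 0.0021, so the compression steel yields.
M_n = (A_s − A'_s) f_y (d − a/2) + A'_s f_y (d − d') = 405 × (26.2 − 4.842) + 91.2 × (26.2 − 2) = 8650.0 + 2207.0 = 10857.0 kip·in = 10857.0/12 = 904.75 kip·ft.

M_n ≈ 905 kip·ft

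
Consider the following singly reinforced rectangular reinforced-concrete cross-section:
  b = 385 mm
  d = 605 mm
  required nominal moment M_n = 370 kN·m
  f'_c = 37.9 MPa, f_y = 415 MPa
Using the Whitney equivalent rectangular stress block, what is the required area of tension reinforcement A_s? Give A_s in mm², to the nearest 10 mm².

A_s ≈ 1540 mm²

With M_n = 0.85 f'_c a b (d − a/2), solve the quadratic for a:
a = d − √(d² − 2M_n/(0.85 f'_c b)) = 605 − √(605² − 2 × 370×10⁶/(0.85 × 37.9 × 385)) = 51.50 mm.
A_s = 0.85 f'_c a b / f_y = 0.85 × 37.9 × 51.50 × 385 / 415 = 1539.1 mm².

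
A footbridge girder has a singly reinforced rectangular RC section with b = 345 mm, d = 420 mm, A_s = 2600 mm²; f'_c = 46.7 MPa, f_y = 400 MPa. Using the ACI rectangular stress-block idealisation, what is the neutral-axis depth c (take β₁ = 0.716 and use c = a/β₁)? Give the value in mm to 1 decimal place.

c ≈ 106.1 mm

T = A_s f_y = 2600 × 400 = 1040000 N = 1040 kN.
Setting C = 0.85 f'_c a b equal to T: a = 1040000/(0.85 × 46.7 × 345) = 75.941 mm.
With β₁ = 0.716, c = a/β₁ = 75.941/0.716 = 106.1 mm.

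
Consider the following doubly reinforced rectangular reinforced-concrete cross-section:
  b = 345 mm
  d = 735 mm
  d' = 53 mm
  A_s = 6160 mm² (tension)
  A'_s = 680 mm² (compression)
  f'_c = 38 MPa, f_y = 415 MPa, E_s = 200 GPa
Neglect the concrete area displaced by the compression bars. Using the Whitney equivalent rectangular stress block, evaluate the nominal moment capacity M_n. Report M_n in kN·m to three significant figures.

Assume both tension and compression steel yield.
Net tension couple steel: A_s − A'_s = 5480 mm².
a = (A_s − A'_s) f_y / (0.85 f'_c b) = 2274200/(0.85 × 38 × 345) = 204.08 mm.
c = a/β₁ = 204.08/0.779 = 261.98 mm; ε'_s = 0.003(c − d')/c = 0.0024 ≥ f_y/E_s = 0.0021, so compression steel does yield.
M_n = (A_s − A'_s) f_y (d − a/2) + A'_s f_y (d − d') = [2274200 × (735 − 102.04) + 282200 × (735 − 53)] × 10⁻⁶ = 1439.48 + 192.46 = 1631.94 kN·m.

M_n ≈ 1630 kN·m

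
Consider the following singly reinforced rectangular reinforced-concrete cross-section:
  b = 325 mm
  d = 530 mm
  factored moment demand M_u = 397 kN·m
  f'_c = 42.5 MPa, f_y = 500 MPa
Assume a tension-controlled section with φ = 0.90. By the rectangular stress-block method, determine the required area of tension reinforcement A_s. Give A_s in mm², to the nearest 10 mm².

M_n = M_u/φ = 397/0.90 = 441.111 kN·m.
With M_n = 0.85 f'_c a b (d − a/2), solve the quadratic for a:
a = d − √(d² − 2M_n/(0.85 f'_c b)) = 530 − √(530² − 2 × 441.111×10⁶/(0.85 × 42.5 × 325)) = 76.40 mm.
A_s = 0.85 f'_c a b / f_y = 0.85 × 42.5 × 76.40 × 325 / 500 = 1794.0 mm².

A_s ≈ 1790 mm²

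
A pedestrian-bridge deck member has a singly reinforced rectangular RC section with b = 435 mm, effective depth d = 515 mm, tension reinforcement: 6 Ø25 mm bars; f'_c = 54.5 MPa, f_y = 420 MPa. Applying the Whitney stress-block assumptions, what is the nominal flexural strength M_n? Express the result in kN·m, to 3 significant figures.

A_s = 6 × 491 = 2946 mm².
T = A_s f_y = 2946 × 420 = 1237320 N = 1237.32 kN.
From C = T: a = T/(0.85 f'_c b) = 1237320/(0.85 × 54.5 × 435) = 61.40 mm.
M_n = T(d − a/2) = 1237.32 kN × (515 − 30.7) mm = 599.23 kN·m.

M_n ≈ 599 kN·m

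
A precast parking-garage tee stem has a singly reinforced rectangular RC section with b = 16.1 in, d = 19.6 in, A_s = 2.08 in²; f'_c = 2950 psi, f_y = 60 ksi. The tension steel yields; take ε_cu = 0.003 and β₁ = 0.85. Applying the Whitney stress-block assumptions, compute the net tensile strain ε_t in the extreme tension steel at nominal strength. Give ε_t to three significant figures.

a = A_s f_y/(0.85 f'_c b) = 3.091 in.
β₁ = 0.85, so c = a/β₁ = 3.091/0.85 = 3.636 in.
From the linear strain diagram with ε_cu = 0.003: ε_t = 0.003 (d − c)/c = 0.003 × (19.6 − 3.636)/3.636 = 0.0132.
Since ε_t ≥ 0.005, the section is tension-controlled.

ε_t ≈ 0.0132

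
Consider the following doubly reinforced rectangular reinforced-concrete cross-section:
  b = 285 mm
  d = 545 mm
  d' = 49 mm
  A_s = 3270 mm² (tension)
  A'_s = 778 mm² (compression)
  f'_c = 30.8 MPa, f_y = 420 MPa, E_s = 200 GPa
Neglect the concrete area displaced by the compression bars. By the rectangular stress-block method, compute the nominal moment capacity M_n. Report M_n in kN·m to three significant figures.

M_n ≈ 659 kN·m

Assume both tension and compression steel yield.
Net tension couple steel: A_s − A'_s = 2492 mm².
a = (A_s − A'_s) f_y / (0.85 f'_c b) = 1046640/(0.85 × 30.8 × 285) = 140.28 mm.
c = a/β₁ = 140.28/0.83 = 169.01 mm; ε'_s = 0.003(c − d')/c = 0.0021 ≥ f_y/E_s = 0.0021, so compression steel does yield.
M_n = (A_s − A'_s) f_y (d − a/2) + A'_s f_y (d − d') = [1046640 × (545 − 70.14) + 326760 × (545 − 49)] × 10⁻⁶ = 497.01 + 162.07 = 659.08 kN·m.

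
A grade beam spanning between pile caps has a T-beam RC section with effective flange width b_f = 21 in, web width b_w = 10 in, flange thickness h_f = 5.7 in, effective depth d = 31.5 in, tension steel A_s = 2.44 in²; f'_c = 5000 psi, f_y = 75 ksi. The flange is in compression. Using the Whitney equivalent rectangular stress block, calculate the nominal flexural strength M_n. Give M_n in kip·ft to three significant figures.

Tension: T = A_s f_y = 2.44 × 75 = 183 kips.
Try a within the flange: a = T/(0.85 f'_c b_f) = 183/(0.85 × 5 × 21) = 2.050 in.
Since a = 2.050 ≤ h_f = 5.7 in, the stress block lies entirely in the flange; analyse as a rectangular beam of width b_f.
M_n = T(d − a/2) = 183 × (31.5 − 1.025) = 5576.9 kip·in.
M_n = 5576.9/12 = 464.74 kip·ft.

M_n ≈ 465 kip·ft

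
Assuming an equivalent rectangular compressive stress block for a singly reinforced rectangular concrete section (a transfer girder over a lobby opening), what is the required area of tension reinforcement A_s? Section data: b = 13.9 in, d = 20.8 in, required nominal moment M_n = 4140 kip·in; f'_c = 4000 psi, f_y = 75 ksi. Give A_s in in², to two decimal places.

A_s ≈ 3.00 in²

From M_n = 0.85 f'_c a b (d − a/2):
a = d − √(d² − 2M_n/(0.85 f'_c b)) = 20.8 − √(20.8² − 2 × 4140/(0.85 × 4 × 13.9)) = 4.755 in.
A_s = 0.85 f'_c a b / f_y = 0.85 × 4 × 4.755 × 13.9 / 75 = 2.996 in².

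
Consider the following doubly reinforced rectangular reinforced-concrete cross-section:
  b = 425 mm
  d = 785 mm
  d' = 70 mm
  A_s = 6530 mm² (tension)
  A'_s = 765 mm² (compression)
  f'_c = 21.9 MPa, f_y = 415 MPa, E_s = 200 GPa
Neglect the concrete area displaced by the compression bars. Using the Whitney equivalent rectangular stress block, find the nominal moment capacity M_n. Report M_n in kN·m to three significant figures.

M_n ≈ 1740 kN·m

Assume both tension and compression steel yield.
Net tension couple steel: A_s − A'_s = 5765 mm².
a = (A_s − A'_s) f_y / (0.85 f'_c b) = 2392475/(0.85 × 21.9 × 425) = 302.41 mm.
c = a/β₁ = 302.41/0.85 = 355.78 mm; ε'_s = 0.003(c − d')/c = 0.0024 ≥ f_y/E_s = 0.0021, so compression steel does yield.
M_n = (A_s − A'_s) f_y (d − a/2) + A'_s f_y (d − d') = [2392475 × (785 − 151.205) + 317475 × (785 − 70)] × 10⁻⁶ = 1516.34 + 226.99 = 1743.33 kN·m.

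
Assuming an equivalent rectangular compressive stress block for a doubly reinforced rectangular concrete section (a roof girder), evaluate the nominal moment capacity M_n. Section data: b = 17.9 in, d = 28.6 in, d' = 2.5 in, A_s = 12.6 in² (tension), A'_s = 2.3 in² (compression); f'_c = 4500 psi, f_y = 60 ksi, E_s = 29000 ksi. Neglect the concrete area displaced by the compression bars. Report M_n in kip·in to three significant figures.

M_n ≈ 18500 kip·in

Assume both steels yield.
a = (A_s − A'_s) f_y/(0.85 f'_c b) = (12.6 − 2.3) × 60/(0.85 × 4.5 × 17.9) = 9.026 in.
c = a/β₁ = 9.026/0.825 = 10.941 in; ε'_s = 0.003(c − d')/c = 0.0023 ≥ ε_y = 0.0021, so the compression steel yields.
M_n = (A_s − A'_s) f_y (d − a/2) + A'_s f_y (d − d') = 618 × (28.6 − 4.513) + 138 × (28.6 − 2.5) = 14885.8 + 3601.8 = 18487.6 kip·in.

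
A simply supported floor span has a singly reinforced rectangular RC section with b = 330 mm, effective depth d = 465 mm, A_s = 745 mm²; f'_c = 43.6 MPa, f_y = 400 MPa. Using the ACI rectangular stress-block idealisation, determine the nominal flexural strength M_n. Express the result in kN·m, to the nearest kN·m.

M_n ≈ 135 kN·m

T = A_s f_y = 745 × 400 = 298000 N = 298 kN.
From C = T: a = T/(0.85 f'_c b) = 298000/(0.85 × 43.6 × 330) = 24.37 mm.
M_n = T(d − a/2) = 298 kN × (465 − 12.185) mm = 134.94 kN·m.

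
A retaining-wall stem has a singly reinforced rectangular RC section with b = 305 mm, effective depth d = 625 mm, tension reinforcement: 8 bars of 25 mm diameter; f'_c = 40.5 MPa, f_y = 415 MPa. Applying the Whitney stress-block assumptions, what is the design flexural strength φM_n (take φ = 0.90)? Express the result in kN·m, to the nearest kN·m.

A_s = 8 × 491 = 3928 mm².
T = A_s f_y = 3928 × 415 = 1630120 N = 1630.12 kN.
From C = T: a = T/(0.85 f'_c b) = 1630120/(0.85 × 40.5 × 305) = 155.26 mm.
M_n = T(d − a/2) = 1630.12 kN × (625 − 77.63) mm = 892.28 kN·m.
φM_n = 0.90 × 892.28 = 803.05 kN·m.

φM_n ≈ 803 kN·m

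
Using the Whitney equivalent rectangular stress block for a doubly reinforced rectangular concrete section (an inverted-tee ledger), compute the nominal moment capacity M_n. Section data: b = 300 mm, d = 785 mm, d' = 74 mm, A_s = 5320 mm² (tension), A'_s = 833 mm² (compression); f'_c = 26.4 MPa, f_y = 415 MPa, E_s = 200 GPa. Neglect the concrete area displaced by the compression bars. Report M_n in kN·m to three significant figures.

Assume both tension and compression steel yield.
Net tension couple steel: A_s − A'_s = 4487 mm².
a = (A_s − A'_s) f_y / (0.85 f'_c b) = 1862105/(0.85 × 26.4 × 300) = 276.61 mm.
c = a/β₁ = 276.61/0.85 = 325.42 mm; ε'_s = 0.003(c − d')/c = 0.0023 ≥ f_y/E_s = 0.0021, so compression steel does yield.
M_n = (A_s − A'_s) f_y (d − a/2) + A'_s f_y (d − d') = [1862105 × (785 − 138.305) + 345695 × (785 − 74)] × 10⁻⁶ = 1204.21 + 245.79 = 1450.00 kN·m.

M_n ≈ 1450 kN·m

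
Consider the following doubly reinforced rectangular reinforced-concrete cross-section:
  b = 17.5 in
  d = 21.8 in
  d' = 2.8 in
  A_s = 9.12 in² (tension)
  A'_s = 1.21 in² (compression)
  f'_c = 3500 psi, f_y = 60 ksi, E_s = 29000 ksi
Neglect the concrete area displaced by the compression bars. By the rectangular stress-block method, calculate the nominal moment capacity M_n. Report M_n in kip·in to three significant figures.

Assume both steels yield.
a = (A_s − A'_s) f_y/(0.85 f'_c b) = (9.12 − 1.21) × 60/(0.85 × 3.5 × 17.5) = 9.116 in.
c = a/β₁ = 9.116/0.85 = 10.725 in; ε'_s = 0.003(c − d')/c = 0.0022 ≥ ε_y = 0.0021, so the compression steel yields.
M_n = (A_s − A'_s) f_y (d − a/2) + A'_s f_y (d − d') = 474.6 × (21.8 − 4.558) + 72.6 × (21.8 − 2.8) = 8183.1 + 1379.4 = 9562.5 kip·in.

M_n ≈ 9560 kip·in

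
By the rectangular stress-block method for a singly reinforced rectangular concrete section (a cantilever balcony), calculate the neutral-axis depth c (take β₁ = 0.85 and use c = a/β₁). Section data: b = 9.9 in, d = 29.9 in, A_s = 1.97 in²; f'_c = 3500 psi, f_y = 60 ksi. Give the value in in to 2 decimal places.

T = A_s f_y = 1.97 × 60 = 118.2 kips.
a = T/(0.85 f'_c b) = 118.2/(0.85 × 3.5 × 9.9) = 4.0132 in.
With β₁ = 0.85, c = a/β₁ = 4.0132/0.85 = 4.72 in.

c ≈ 4.72 in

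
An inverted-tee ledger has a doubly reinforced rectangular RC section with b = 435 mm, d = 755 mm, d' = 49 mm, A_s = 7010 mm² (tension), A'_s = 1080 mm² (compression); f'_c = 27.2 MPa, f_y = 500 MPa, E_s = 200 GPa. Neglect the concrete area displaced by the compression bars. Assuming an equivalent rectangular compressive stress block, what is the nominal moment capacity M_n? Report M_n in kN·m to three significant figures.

M_n ≈ 2180 kN·m

Assume both tension and compression steel yield.
Net tension couple steel: A_s − A'_s = 5930 mm².
a = (A_s − A'_s) f_y / (0.85 f'_c b) = 2965000/(0.85 × 27.2 × 435) = 294.81 mm.
c = a/β₁ = 294.81/0.85 = 346.84 mm; ε'_s = 0.003(c − d')/c = 0.0026 ≥ f_y/E_s = 0.0025, so compression steel does yield.
M_n = (A_s − A'_s) f_y (d − a/2) + A'_s f_y (d − d') = [2965000 × (755 − 147.405) + 540000 × (755 − 49)] × 10⁻⁶ = 1801.52 + 381.24 = 2182.76 kN·m.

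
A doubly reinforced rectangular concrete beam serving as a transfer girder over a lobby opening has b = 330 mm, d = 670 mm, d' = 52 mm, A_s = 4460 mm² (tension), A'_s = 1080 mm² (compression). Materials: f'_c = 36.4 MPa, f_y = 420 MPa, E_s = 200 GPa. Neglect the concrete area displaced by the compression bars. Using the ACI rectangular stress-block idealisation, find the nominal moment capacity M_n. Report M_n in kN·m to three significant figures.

Assume both tension and compression steel yield.
Net tension couple steel: A_s − A'_s = 3380 mm².
a = (A_s − A'_s) f_y / (0.85 f'_c b) = 1419600/(0.85 × 36.4 × 330) = 139.04 mm.
c = a/β₁ = 139.04/0.79 = 176.00 mm; ε'_s = 0.003(c − d')/c = 0.0021 ≥ f_y/E_s = 0.0021, so compression steel does yield.
M_n = (A_s − A'_s) f_y (d − a/2) + A'_s f_y (d − d') = [1419600 × (670 − 69.52) + 453600 × (670 − 52)] × 10⁻⁶ = 852.44 + 280.32 = 1132.76 kN·m.

M_n ≈ 1130 kN·m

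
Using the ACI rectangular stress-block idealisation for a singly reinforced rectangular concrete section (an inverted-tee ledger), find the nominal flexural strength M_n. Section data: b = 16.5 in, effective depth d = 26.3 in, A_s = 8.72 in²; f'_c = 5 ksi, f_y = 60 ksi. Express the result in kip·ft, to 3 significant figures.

M_n ≈ 984 kip·ft

T = A_s f_y = 8.72 × 60 = 523.2 kips.
a = T/(0.85 f'_c b) = 523.2/(0.85 × 5 × 16.5) = 7.461 in.
M_n = T(d − a/2) = 523.2 × (26.3 − 3.7305) = 11808.4 kip·in = 11808.4/12 = 984.03 kip·ft.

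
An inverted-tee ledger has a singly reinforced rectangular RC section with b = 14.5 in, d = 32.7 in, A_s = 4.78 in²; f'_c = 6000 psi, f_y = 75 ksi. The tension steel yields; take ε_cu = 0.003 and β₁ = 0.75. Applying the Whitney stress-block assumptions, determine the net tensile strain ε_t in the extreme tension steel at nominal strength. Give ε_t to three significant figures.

ε_t ≈ 0.0122

a = A_s f_y/(0.85 f'_c b) = 4.848 in.
β₁ = 0.75, so c = a/β₁ = 4.848/0.75 = 6.464 in.
From the linear strain diagram with ε_cu = 0.003: ε_t = 0.003 (d − c)/c = 0.003 × (32.7 − 6.464)/6.464 = 0.0122.
Since ε_t ≥ 0.005, the section is tension-controlled.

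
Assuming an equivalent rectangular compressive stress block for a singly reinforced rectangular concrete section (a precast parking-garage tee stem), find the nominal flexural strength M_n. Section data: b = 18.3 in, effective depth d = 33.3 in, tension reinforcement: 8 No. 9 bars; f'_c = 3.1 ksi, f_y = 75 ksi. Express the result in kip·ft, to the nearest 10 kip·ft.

A_s = 8 × 1 = 8 in².
T = A_s f_y = 8 × 75 = 600 kips.
a = T/(0.85 f'_c b) = 600/(0.85 × 3.1 × 18.3) = 12.443 in.
M_n = T(d − a/2) = 600 × (33.3 − 6.2215) = 16247.1 kip·in = 16247.1/12 = 1353.93 kip·ft.

M_n ≈ 1350 kip·ft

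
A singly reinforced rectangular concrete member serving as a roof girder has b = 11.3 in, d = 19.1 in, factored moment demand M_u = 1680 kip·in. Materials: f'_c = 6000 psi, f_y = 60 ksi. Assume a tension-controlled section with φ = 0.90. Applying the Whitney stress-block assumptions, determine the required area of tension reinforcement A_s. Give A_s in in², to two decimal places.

A_s ≈ 1.71 in²

M_n = M_u/φ = 1680/0.90 = 1866.67 kip·in.
From M_n = 0.85 f'_c a b (d − a/2):
a = d − √(d² − 2M_n/(0.85 f'_c b)) = 19.1 − √(19.1² − 2 × 1866.67/(0.85 × 6 × 11.3)) = 1.779 in.
A_s = 0.85 f'_c a b / f_y = 0.85 × 6 × 1.779 × 11.3 / 60 = 1.709 in².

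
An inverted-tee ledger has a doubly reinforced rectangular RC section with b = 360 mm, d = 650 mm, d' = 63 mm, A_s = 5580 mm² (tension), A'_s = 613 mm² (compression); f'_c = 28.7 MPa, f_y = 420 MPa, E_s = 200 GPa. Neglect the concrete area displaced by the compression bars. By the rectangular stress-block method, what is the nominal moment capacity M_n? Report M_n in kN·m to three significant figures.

Assume both tension and compression steel yield.
Net tension couple steel: A_s − A'_s = 4967 mm².
a = (A_s − A'_s) f_y / (0.85 f'_c b) = 2086140/(0.85 × 28.7 × 360) = 237.54 mm.
c = a/β₁ = 237.54/0.845 = 281.11 mm; ε'_s = 0.003(c − d')/c = 0.0023 ≥ f_y/E_s = 0.0021, so compression steel does yield.
M_n = (A_s − A'_s) f_y (d − a/2) + A'_s f_y (d − d') = [2086140 × (650 − 118.77) + 257460 × (650 − 63)] × 10⁻⁶ = 1108.22 + 151.13 = 1259.35 kN·m.

M_n ≈ 1260 kN·m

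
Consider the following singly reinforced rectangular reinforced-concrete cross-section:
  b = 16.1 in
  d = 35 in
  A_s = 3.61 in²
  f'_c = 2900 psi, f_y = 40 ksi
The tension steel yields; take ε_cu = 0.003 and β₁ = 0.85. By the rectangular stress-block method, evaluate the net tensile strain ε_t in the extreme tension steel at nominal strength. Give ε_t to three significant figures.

ε_t ≈ 0.0215

a = A_s f_y/(0.85 f'_c b) = 3.639 in.
β₁ = 0.85, so c = a/β₁ = 3.639/0.85 = 4.281 in.
From the linear strain diagram with ε_cu = 0.003: ε_t = 0.003 (d − c)/c = 0.003 × (35 − 4.281)/4.281 = 0.0215.
Since ε_t ≥ 0.005, the section is tension-controlled.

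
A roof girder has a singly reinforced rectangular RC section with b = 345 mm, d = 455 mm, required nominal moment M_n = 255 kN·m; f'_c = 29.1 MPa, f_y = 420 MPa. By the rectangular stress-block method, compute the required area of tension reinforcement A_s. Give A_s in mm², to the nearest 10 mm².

With M_n = 0.85 f'_c a b (d − a/2), solve the quadratic for a:
a = d − √(d² − 2M_n/(0.85 f'_c b)) = 455 − √(455² − 2 × 255×10⁶/(0.85 × 29.1 × 345)) = 71.25 mm.
A_s = 0.85 f'_c a b / f_y = 0.85 × 29.1 × 71.25 × 345 / 420 = 1447.7 mm².

A_s ≈ 1450 mm²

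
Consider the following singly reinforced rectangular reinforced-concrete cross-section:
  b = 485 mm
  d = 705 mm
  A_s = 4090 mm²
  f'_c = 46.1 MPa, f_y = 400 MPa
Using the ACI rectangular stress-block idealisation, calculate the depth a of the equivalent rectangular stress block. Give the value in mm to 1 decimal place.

a ≈ 86.1 mm

T = A_s f_y = 4090 × 400 = 1636000 N = 1636 kN.
Setting C = 0.85 f'_c a b equal to T: a = 1636000/(0.85 × 46.1 × 485) = 86.1 mm.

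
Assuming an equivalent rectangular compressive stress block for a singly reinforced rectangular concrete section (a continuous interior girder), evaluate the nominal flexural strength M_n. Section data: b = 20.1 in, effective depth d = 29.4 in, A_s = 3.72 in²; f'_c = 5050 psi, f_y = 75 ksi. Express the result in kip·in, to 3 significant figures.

M_n ≈ 7750 kip·in

T = A_s f_y = 3.72 × 75 = 279 kips.
a = T/(0.85 f'_c b) = 279/(0.85 × 5.05 × 20.1) = 3.234 in.
M_n = T(d − a/2) = 279 × (29.4 − 1.617) = 7751.5 kip·in.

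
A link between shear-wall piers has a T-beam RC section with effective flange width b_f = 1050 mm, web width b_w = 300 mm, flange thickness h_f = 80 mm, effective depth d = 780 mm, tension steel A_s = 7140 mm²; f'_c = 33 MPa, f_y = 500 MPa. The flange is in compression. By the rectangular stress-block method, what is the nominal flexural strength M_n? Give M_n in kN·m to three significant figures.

Tension: T = A_s f_y = 7140 × 500 = 3570000 N.
Try a within the flange: a = T/(0.85 f'_c b_f) = 3570000/(0.85 × 33 × 1050) = 121.21 mm.
a = 121.21 > h_f = 80 mm: the block extends into the web. Split into flange-overhang and web parts.
C_f = 0.85 f'_c (b_f − b_w) h_f = 0.85 × 33 × (1050 − 300) × 80 = 1683000 N.
Remaining web compression depth: a_w = (T − C_f)/(0.85 f'_c b_w) = (3570000 − 1683000)/(0.85 × 33 × 300) = 224.24 mm.
M_n = C_f(d − h_f/2) + (T − C_f)(d − a_w/2) = 1683000 × (780 − 40) + 1887000 × (780 − 112.12) = 1245.42 + 1260.29 = 2505.71 × 10⁶ N·mm.
M_n = 2505.71 kN·m.

M_n ≈ 2510 kN·m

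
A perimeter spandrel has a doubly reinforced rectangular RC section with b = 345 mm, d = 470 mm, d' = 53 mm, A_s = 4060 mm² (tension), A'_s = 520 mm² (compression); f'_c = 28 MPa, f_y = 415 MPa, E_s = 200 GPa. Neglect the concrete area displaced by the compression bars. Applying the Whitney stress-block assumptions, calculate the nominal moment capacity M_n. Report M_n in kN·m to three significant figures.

Assume both tension and compression steel yield.
Net tension couple steel: A_s − A'_s = 3540 mm².
a = (A_s − A'_s) f_y / (0.85 f'_c b) = 1469100/(0.85 × 28 × 345) = 178.92 mm.
c = a/β₁ = 178.92/0.85 = 210.49 mm; ε'_s = 0.003(c − d')/c = 0.0022 ≥ f_y/E_s = 0.0021, so compression steel does yield.
M_n = (A_s − A'_s) f_y (d − a/2) + A'_s f_y (d − d') = [1469100 × (470 − 89.46) + 215800 × (470 − 53)] × 10⁻⁶ = 559.05 + 89.99 = 649.04 kN·m.

M_n ≈ 649 kN·m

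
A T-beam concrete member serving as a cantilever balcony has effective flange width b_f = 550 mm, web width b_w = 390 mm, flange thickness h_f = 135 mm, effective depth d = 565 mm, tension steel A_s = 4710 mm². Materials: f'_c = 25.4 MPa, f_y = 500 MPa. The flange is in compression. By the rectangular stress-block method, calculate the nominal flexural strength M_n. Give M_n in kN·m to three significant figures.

M_n ≈ 1090 kN·m

Tension: T = A_s f_y = 4710 × 500 = 2355000 N.
Try a within the flange: a = T/(0.85 f'_c b_f) = 2355000/(0.85 × 25.4 × 550) = 198.32 mm.
a = 198.32 > h_f = 135 mm: the block extends into the web. Split into flange-overhang and web parts.
C_f = 0.85 f'_c (b_f − b_w) h_f = 0.85 × 25.4 × (550 − 390) × 135 = 466344 N.
Remaining web compression depth: a_w = (T − C_f)/(0.85 f'_c b_w) = (2355000 − 466344)/(0.85 × 25.4 × 390) = 224.30 mm.
M_n = C_f(d − h_f/2) + (T − C_f)(d − a_w/2) = 466344 × (565 − 67.5) + 1888656 × (565 − 112.15) = 232.01 + 855.28 = 1087.29 × 10⁶ N·mm.
M_n = 1087.29 kN·m.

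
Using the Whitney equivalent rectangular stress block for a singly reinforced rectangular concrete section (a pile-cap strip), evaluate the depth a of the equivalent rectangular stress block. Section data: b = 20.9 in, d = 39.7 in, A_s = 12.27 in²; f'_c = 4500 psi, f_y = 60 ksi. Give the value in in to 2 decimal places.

a ≈ 9.21 in

T = A_s f_y = 12.27 × 60 = 736.2 kips.
a = T/(0.85 f'_c b) = 736.2/(0.85 × 4.5 × 20.9) = 9.21 in.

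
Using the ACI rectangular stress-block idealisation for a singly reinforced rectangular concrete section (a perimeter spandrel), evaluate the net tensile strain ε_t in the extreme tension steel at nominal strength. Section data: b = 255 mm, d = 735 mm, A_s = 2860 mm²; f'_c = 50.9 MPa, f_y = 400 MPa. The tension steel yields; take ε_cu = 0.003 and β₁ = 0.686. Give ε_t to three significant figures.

ε_t ≈ 0.0116

a = A_s f_y/(0.85 f'_c b) = 103.69 mm.
β₁ = 0.686, so c = a/β₁ = 103.69/0.686 = 151.15 mm.
From the linear strain diagram with ε_cu = 0.003: ε_t = 0.003 (d − c)/c = 0.003 × (735 − 151.15)/151.15 = 0.0116.
Since ε_t ≥ 0.005, the section is tension-controlled.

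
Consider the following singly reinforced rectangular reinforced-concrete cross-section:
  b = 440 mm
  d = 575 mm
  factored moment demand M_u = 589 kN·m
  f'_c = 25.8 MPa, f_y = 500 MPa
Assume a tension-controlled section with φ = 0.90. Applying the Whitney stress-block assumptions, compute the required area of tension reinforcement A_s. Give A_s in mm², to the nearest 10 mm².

M_n = M_u/φ = 589/0.90 = 654.444 kN·m.
With M_n = 0.85 f'_c a b (d − a/2), solve the quadratic for a:
a = d − √(d² − 2M_n/(0.85 f'_c b)) = 575 − √(575² − 2 × 654.444×10⁶/(0.85 × 25.8 × 440)) = 133.44 mm.
A_s = 0.85 f'_c a b / f_y = 0.85 × 25.8 × 133.44 × 440 / 500 = 2575.2 mm².

A_s ≈ 2580 mm²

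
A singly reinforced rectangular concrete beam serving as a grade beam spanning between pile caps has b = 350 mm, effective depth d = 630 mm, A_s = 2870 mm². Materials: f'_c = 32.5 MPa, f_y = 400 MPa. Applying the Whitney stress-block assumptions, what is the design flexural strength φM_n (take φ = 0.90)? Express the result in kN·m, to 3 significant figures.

T = A_s f_y = 2870 × 400 = 1148000 N = 1148 kN.
From C = T: a = T/(0.85 f'_c b) = 1148000/(0.85 × 32.5 × 350) = 118.73 mm.
M_n = T(d − a/2) = 1148 kN × (630 − 59.365) mm = 655.09 kN·m.
φM_n = 0.90 × 655.09 = 589.58 kN·m.

φM_n ≈ 590 kN·m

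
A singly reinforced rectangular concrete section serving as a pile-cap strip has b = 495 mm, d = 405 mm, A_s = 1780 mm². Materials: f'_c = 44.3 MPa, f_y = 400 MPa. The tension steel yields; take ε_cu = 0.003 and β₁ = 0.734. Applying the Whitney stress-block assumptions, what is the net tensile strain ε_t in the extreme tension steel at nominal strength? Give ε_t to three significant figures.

ε_t ≈ 0.0203

a = A_s f_y/(0.85 f'_c b) = 38.20 mm.
β₁ = 0.734, so c = a/β₁ = 38.20/0.734 = 52.04 mm.
From the linear strain diagram with ε_cu = 0.003: ε_t = 0.003 (d − c)/c = 0.003 × (405 − 52.04)/52.04 = 0.0203.
Since ε_t ≥ 0.005, the section is tension-controlled.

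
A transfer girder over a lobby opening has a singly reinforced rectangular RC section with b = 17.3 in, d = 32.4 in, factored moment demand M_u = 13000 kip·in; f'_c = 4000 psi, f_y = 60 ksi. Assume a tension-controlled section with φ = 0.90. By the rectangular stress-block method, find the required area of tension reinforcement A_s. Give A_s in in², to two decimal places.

A_s ≈ 8.59 in²

M_n = M_u/φ = 13000/0.90 = 14444.4 kip·in.
From M_n = 0.85 f'_c a b (d − a/2):
a = d − √(d² − 2M_n/(0.85 f'_c b)) = 32.4 − √(32.4² − 2 × 14444.4/(0.85 × 4 × 17.3)) = 8.765 in.
A_s = 0.85 f'_c a b / f_y = 0.85 × 4 × 8.765 × 17.3 / 60 = 8.593 in².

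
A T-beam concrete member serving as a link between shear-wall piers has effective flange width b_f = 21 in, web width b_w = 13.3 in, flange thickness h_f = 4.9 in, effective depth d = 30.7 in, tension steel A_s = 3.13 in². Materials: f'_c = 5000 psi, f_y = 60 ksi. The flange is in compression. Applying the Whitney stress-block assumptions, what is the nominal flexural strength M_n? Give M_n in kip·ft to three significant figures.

Tension: T = A_s f_y = 3.13 × 60 = 187.8 kips.
Try a within the flange: a = T/(0.85 f'_c b_f) = 187.8/(0.85 × 5 × 21) = 2.104 in.
Since a = 2.104 ≤ h_f = 4.9 in, the stress block lies entirely in the flange; analyse as a rectangular beam of width b_f.
M_n = T(d − a/2) = 187.8 × (30.7 − 1.052) = 5567.9 kip·in.
M_n = 5567.9/12 = 463.99 kip·ft.

M_n ≈ 464 kip·ft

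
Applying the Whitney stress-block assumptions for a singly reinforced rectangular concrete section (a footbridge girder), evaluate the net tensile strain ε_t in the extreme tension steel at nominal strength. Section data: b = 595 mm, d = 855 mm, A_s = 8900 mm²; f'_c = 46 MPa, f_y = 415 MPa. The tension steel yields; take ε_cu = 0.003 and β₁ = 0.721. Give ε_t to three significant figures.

a = A_s f_y/(0.85 f'_c b) = 158.76 mm.
β₁ = 0.721, so c = a/β₁ = 158.76/0.721 = 220.19 mm.
From the linear strain diagram with ε_cu = 0.003: ε_t = 0.003 (d − c)/c = 0.003 × (855 − 220.19)/220.19 = 0.00865.
Since ε_t ≥ 0.005, the section is tension-controlled.

ε_t ≈ 0.00865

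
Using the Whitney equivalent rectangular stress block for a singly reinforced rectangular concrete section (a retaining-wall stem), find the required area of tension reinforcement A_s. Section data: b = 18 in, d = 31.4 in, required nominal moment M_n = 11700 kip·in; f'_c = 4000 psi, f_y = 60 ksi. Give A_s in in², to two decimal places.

From M_n = 0.85 f'_c a b (d − a/2):
a = d − √(d² − 2M_n/(0.85 f'_c b)) = 31.4 − √(31.4² − 2 × 11700/(0.85 × 4 × 18)) = 6.832 in.
A_s = 0.85 f'_c a b / f_y = 0.85 × 4 × 6.832 × 18 / 60 = 6.969 in².

A_s ≈ 6.97 in²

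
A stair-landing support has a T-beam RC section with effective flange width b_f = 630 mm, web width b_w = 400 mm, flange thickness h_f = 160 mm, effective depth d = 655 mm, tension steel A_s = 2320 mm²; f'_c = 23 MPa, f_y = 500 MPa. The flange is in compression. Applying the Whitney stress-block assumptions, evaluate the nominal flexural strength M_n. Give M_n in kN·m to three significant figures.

Tension: T = A_s f_y = 2320 × 500 = 1160000 N.
Try a within the flange: a = T/(0.85 f'_c b_f) = 1160000/(0.85 × 23 × 630) = 94.18 mm.
Since a = 94.18 ≤ h_f = 160 mm, the stress block lies entirely in the flange; analyse as a rectangular beam of width b_f.
M_n = T(d − a/2) = 1160000 × (655 − 47.09) = 705.18 × 10⁶ N·mm.
M_n = 705.18 kN·m.

M_n ≈ 705 kN·m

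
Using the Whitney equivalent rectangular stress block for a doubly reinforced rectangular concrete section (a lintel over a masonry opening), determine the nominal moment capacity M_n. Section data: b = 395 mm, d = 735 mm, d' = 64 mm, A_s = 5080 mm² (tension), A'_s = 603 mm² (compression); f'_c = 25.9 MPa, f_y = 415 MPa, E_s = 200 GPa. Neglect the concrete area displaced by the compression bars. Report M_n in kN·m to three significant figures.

Assume both tension and compression steel yield.
Net tension couple steel: A_s − A'_s = 4477 mm².
a = (A_s − A'_s) f_y / (0.85 f'_c b) = 1857955/(0.85 × 25.9 × 395) = 213.66 mm.
c = a/β₁ = 213.66/0.85 = 251.36 mm; ε'_s = 0.003(c − d')/c = 0.0022 ≥ f_y/E_s = 0.0021, so compression steel does yield.
M_n = (A_s − A'_s) f_y (d − a/2) + A'_s f_y (d − d') = [1857955 × (735 − 106.83) + 250245 × (735 − 64)] × 10⁻⁶ = 1167.11 + 167.91 = 1335.02 kN·m.

M_n ≈ 1340 kN·m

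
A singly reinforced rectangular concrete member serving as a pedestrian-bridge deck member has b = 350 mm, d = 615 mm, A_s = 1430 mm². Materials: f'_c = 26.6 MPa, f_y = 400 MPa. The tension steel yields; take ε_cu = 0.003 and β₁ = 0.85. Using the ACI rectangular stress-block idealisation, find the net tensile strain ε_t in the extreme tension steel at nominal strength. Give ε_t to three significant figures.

a = A_s f_y/(0.85 f'_c b) = 72.28 mm.
β₁ = 0.85, so c = a/β₁ = 72.28/0.85 = 85.04 mm.
From the linear strain diagram with ε_cu = 0.003: ε_t = 0.003 (d − c)/c = 0.003 × (615 − 85.04)/85.04 = 0.0187.
Since ε_t ≥ 0.005, the section is tension-controlled.

ε_t ≈ 0.0187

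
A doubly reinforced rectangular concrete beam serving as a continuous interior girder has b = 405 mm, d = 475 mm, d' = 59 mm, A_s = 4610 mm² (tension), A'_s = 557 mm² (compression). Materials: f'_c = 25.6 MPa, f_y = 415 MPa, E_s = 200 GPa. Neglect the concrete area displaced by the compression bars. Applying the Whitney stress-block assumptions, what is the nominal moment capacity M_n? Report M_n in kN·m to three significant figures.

M_n ≈ 735 kN·m

Assume both tension and compression steel yield.
Net tension couple steel: A_s − A'_s = 4053 mm².
a = (A_s − A'_s) f_y / (0.85 f'_c b) = 1681995/(0.85 × 25.6 × 405) = 190.86 mm.
c = a/β₁ = 190.86/0.85 = 224.54 mm; ε'_s = 0.003(c − d')/c = 0.0022 ≥ f_y/E_s = 0.0021, so compression steel does yield.
M_n = (A_s − A'_s) f_y (d − a/2) + A'_s f_y (d − d') = [1681995 × (475 − 95.43) + 231155 × (475 − 59)] × 10⁻⁶ = 638.43 + 96.16 = 734.59 kN·m.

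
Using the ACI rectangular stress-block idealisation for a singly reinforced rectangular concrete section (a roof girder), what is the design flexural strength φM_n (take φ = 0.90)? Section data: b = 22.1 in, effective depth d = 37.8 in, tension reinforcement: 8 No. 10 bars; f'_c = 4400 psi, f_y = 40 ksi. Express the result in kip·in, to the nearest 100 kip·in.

A_s = 8 × 1.27 = 10.16 in².
T = A_s f_y = 10.16 × 40 = 406.4 kips.
a = T/(0.85 f'_c b) = 406.4/(0.85 × 4.4 × 22.1) = 4.917 in.
M_n = T(d − a/2) = 406.4 × (37.8 − 2.4585) = 14362.8 kip·in.
φM_n = 0.90 × 14362.8 = 12926.5 kip·in.

φM_n ≈ 12900 kip·in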